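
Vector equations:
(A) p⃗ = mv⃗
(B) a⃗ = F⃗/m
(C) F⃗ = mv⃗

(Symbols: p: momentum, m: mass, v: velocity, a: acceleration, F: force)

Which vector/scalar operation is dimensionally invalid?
(C) F⃗ = mv⃗

(A) p⃗ = mv⃗: LHS [L M T^-1], RHS [L M T^-1] ✓ — mass (scalar) times velocity (vector)
(B) a⃗ = F⃗/m: LHS [L T^-2], RHS [L T^-2] ✓ — force (vector) divided by mass (scalar)
(C) F⃗ = mv⃗: LHS [L M T^-2], RHS [L M T^-1] ✗ — mass times velocity is momentum, not force; should be ma⃗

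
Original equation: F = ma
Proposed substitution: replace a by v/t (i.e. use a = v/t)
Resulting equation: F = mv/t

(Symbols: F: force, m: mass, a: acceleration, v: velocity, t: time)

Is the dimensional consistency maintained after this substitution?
Yes

[a] = [L T^-2] and [v/t] = [L T^-2]. These match, so the substitution replaces a quantity by one of the same dimensions and the result F = mv/t has LHS [L M T^-2] vs RHS [L M T^-2] — still consistent.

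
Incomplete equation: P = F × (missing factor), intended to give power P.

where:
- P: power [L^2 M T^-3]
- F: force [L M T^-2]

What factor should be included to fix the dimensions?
v (velocity), dimensions [L T^-1]

P has dimensions [L^2 M T^-3] and F has dimensions [L M T^-2].
The missing factor must have dimensions [L^2 M T^-3] / [L M T^-2] = [L T^-1], i.e. velocity (v).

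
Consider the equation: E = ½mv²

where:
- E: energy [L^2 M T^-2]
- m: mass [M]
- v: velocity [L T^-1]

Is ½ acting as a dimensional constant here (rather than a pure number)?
No

E has dimensions [L^2 M T^-2] and mv² already has dimensions [L^2 M T^-2], so the equation balances without ½ contributing any dimensions. ½ is a pure (dimensionless) number; changing or removing it would not affect dimensional consistency.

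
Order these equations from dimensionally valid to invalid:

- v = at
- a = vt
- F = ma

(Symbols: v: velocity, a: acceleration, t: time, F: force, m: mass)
Dimensionally correct: v = at, F = ma
Dimensionally incorrect: a = vt
Ordered (correct first, then incorrect): v = at, F = ma, a = vt

- v = at: LHS [L T^-1], RHS [L T^-1] → correct ✓
- a = vt: LHS [L T^-2], RHS [L] → incorrect ✗
- F = ma: LHS [L M T^-2], RHS [L M T^-2] → correct ✓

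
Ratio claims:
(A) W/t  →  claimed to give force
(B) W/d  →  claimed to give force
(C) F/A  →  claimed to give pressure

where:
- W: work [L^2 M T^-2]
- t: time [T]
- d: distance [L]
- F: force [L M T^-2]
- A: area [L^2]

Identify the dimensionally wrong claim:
(A) W/t does not give force

(A) W/t: [L^2 M T^-3] ≠ force [L M T^-2] ✗
(B) W/d: [L M T^-2] = force [L M T^-2] ✓
(C) F/A: [L^-1 M T^-2] = pressure [L^-1 M T^-2] ✓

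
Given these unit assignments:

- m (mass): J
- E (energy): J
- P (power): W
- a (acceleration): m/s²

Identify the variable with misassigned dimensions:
m

The variable m (mass) should have units kg, not J.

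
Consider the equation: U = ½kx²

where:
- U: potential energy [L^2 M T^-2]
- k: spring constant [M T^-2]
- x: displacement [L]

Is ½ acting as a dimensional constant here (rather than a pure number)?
No

U has dimensions [L^2 M T^-2] and kx² already has dimensions [L^2 M T^-2], so the equation balances without ½ contributing any dimensions. ½ is a pure (dimensionless) number; changing or removing it would not affect dimensional consistency.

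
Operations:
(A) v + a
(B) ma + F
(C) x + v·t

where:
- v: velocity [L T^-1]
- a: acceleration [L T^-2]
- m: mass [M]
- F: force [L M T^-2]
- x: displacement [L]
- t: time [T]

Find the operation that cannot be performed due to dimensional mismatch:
(A) v + a

(A) v + a: v [L T^-1] and a [L T^-2] — different dimensions cannot be added/subtracted ✗
(B) ma + F: ma [L M T^-2] and F [L M T^-2] — same dimensions ✓
(C) x + v·t: x [L] and v·t [L] — same dimensions ✓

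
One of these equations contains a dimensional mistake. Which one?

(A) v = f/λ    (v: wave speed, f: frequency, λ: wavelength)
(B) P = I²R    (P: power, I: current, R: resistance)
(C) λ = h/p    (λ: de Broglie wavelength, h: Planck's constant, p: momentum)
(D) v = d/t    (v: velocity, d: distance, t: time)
(A) v = f/λ

The equation (A) v = f/λ is dimensionally incorrect.

LHS (v): [L T^-1]
RHS (f/λ): [L^-1 T^-1] ✗

The dimensions do not match. The other three equations balance.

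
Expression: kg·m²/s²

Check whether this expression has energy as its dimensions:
Yes

The expression kg·m²/s² has dimensions [L^2 M T^-2], which is exactly energy [L^2 M T^-2].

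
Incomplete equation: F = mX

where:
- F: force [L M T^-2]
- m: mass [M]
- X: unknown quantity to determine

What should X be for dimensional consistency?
X = a (acceleration), dimensions [L T^-2]

F has dimensions [L M T^-2]; the rest of the RHS (m) has dimensions [M].
So X must have dimensions [L T^-2] — X = a (acceleration).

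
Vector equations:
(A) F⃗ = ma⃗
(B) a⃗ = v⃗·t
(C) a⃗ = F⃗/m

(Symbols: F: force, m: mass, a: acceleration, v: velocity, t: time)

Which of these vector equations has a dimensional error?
(B) a⃗ = v⃗·t

(A) F⃗ = ma⃗: LHS [L M T^-2], RHS [L M T^-2] ✓ — Force and acceleration are vectors, mass is a scalar
(B) a⃗ = v⃗·t: LHS [L T^-2], RHS [L] ✗ — acceleration is velocity per time; should be v⃗/t
(C) a⃗ = F⃗/m: LHS [L T^-2], RHS [L T^-2] ✓ — force (vector) divided by mass (scalar)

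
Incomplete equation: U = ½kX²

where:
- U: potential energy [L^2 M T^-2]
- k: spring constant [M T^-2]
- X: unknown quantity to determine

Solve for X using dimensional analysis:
X = x (displacement), dimensions [L]

U has dimensions [L^2 M T^-2]; the rest of the RHS (½k) has dimensions [M T^-2].
So X² must have dimensions [L^2], i.e. X has dimensions [L] — X = x (displacement).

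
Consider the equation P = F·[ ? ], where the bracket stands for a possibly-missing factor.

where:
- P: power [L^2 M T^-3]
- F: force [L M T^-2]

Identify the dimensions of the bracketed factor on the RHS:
[L T^-1] — velocity (e.g. v)

P has dimensions [L^2 M T^-3]; F has dimensions [L M T^-2].
The bracketed factor must supply [L^2 M T^-3] / [L M T^-2] = [L T^-1].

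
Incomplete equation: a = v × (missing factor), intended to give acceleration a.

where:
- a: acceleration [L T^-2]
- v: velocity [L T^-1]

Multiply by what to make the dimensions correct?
1/t (inverse time), dimensions [T^-1]

a has dimensions [L T^-2] and v has dimensions [L T^-1].
The missing factor must have dimensions [L T^-2] / [L T^-1] = [T^-1], i.e. inverse time (1/t).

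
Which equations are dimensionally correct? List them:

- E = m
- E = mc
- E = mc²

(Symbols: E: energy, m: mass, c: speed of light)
Dimensionally correct: E = mc²
Dimensionally incorrect: E = m, E = mc
Ordered (correct first, then incorrect): E = mc², E = m, E = mc

- E = m: LHS [L^2 M T^-2], RHS [M] → incorrect ✗
- E = mc: LHS [L^2 M T^-2], RHS [L M T^-1] → incorrect ✗
- E = mc²: LHS [L^2 M T^-2], RHS [L^2 M T^-2] → correct ✓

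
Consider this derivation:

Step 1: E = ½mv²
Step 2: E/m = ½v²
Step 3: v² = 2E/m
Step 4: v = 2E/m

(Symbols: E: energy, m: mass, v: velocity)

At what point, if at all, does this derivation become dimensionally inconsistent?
Step 4

Step 1: E = ½mv² → LHS [L^2 M T^-2], RHS [L^2 M T^-2] ✓
Step 2: E/m = ½v² → LHS [L^2 T^-2], RHS [L^2 T^-2] ✓
Step 3: v² = 2E/m → LHS [L^2 T^-2], RHS [L^2 T^-2] ✓
Step 4: v = 2E/m → LHS [L T^-1], RHS [L^2 T^-2] ✗

The first dimensional inconsistency appears in step 4: v = 2E/m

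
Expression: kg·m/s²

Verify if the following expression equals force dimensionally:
Yes

The expression kg·m/s² has dimensions [L M T^-2], which is exactly force [L M T^-2].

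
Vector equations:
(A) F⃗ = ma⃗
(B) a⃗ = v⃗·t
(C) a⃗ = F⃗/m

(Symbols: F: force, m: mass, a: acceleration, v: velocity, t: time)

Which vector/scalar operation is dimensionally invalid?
(B) a⃗ = v⃗·t

(A) F⃗ = ma⃗: LHS [L M T^-2], RHS [L M T^-2] ✓ — Force and acceleration are vectors, mass is a scalar
(B) a⃗ = v⃗·t: LHS [L T^-2], RHS [L] ✗ — acceleration is velocity per time; should be v⃗/t
(C) a⃗ = F⃗/m: LHS [L T^-2], RHS [L T^-2] ✓ — force (vector) divided by mass (scalar)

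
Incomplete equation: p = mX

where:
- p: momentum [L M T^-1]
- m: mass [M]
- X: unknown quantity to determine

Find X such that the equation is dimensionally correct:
X = v (velocity), dimensions [L T^-1]

p has dimensions [L M T^-1]; the rest of the RHS (m) has dimensions [M].
So X must have dimensions [L T^-1] — X = v (velocity).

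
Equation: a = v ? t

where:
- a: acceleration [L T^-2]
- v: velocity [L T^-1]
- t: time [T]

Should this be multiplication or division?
division (÷): a = v ÷ t

a [L T^-2]; v [L T^-1]; t [T].
v × t → [L] ✗
v ÷ t → [L T^-2] ✓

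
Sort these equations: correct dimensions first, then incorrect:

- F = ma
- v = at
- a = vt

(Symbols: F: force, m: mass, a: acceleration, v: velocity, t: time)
Dimensionally correct: F = ma, v = at
Dimensionally incorrect: a = vt
Ordered (correct first, then incorrect): F = ma, v = at, a = vt

- F = ma: LHS [L M T^-2], RHS [L M T^-2] → correct ✓
- v = at: LHS [L T^-1], RHS [L T^-1] → correct ✓
- a = vt: LHS [L T^-2], RHS [L] → incorrect ✗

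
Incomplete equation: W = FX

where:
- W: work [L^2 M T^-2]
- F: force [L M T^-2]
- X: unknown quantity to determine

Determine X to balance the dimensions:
X = d (distance), dimensions [L]

W has dimensions [L^2 M T^-2]; the rest of the RHS (F) has dimensions [L M T^-2].
So X must have dimensions [L] — X = d (distance).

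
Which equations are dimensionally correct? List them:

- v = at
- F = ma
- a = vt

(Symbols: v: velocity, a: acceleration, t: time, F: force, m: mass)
Dimensionally correct: v = at, F = ma
Dimensionally incorrect: a = vt
Ordered (correct first, then incorrect): v = at, F = ma, a = vt

- v = at: LHS [L T^-1], RHS [L T^-1] → correct ✓
- F = ma: LHS [L M T^-2], RHS [L M T^-2] → correct ✓
- a = vt: LHS [L T^-2], RHS [L] → incorrect ✗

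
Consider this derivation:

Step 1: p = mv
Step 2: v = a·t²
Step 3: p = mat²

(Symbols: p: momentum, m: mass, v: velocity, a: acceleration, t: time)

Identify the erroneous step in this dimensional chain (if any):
Step 2

Step 1: p = mv → LHS [L M T^-1], RHS [L M T^-1] ✓
Step 2: v = a·t² → LHS [L T^-1], RHS [L] ✗

The first dimensional inconsistency appears in step 2: v = a·t²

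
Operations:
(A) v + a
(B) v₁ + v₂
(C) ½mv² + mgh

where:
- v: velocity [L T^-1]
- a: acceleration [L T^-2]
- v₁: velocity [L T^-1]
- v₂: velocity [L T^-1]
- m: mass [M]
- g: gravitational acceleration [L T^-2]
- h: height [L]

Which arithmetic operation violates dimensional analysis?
(A) v + a

(A) v + a: v [L T^-1] and a [L T^-2] — different dimensions cannot be added/subtracted ✗
(B) v₁ + v₂: v₁ [L T^-1] and v₂ [L T^-1] — same dimensions ✓
(C) ½mv² + mgh: ½mv² [L^2 M T^-2] and mgh [L^2 M T^-2] — same dimensions ✓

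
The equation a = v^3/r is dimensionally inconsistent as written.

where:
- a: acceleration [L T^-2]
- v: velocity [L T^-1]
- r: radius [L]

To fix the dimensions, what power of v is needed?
The exponent of v should be 2: a = v^2/r

The LHS a has dimensions [L T^-2]; v has dimensions [L T^-1].
As written, the RHS v^3/r (exponent 3 on v) has dimensions [L^2 T^-3], which does not match.
With exponent 2, the RHS v^2/r has dimensions [L T^-2], matching the LHS.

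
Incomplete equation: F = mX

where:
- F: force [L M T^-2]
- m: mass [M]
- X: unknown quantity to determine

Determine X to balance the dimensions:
X = a (acceleration), dimensions [L T^-2]

F has dimensions [L M T^-2]; the rest of the RHS (m) has dimensions [M].
So X must have dimensions [L T^-2] — X = a (acceleration).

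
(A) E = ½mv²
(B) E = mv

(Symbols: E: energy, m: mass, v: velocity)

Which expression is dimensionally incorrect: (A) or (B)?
(B)

(A) E = ½mv²: LHS [L^2 M T^-2], RHS [L^2 M T^-2] ✓
(B) E = mv: LHS [L^2 M T^-2], RHS [L M T^-1] ✗

Expression (B) E = mv is dimensionally incorrect.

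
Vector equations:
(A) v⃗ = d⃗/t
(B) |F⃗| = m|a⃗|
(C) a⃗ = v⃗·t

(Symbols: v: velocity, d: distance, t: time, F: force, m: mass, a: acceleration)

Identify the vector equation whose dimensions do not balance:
(C) a⃗ = v⃗·t

(A) v⃗ = d⃗/t: LHS [L T^-1], RHS [L T^-1] ✓ — displacement (vector) divided by time (scalar)
(B) |F⃗| = m|a⃗|: LHS [L M T^-2], RHS [L M T^-2] ✓ — magnitudes of vectors are scalars
(C) a⃗ = v⃗·t: LHS [L T^-2], RHS [L] ✗ — acceleration is velocity per time; should be v⃗/t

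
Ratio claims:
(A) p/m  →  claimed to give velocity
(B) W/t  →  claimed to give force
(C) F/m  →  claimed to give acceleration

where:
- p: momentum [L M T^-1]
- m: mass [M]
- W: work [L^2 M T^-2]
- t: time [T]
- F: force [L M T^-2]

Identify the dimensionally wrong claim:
(B) W/t does not give force

(A) p/m: [L T^-1] = velocity [L T^-1] ✓
(B) W/t: [L^2 M T^-3] ≠ force [L M T^-2] ✗
(C) F/m: [L T^-2] = acceleration [L T^-2] ✓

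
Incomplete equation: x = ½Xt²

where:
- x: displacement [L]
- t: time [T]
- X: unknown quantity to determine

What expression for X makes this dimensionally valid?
X = a (acceleration), dimensions [L T^-2]

x has dimensions [L]; the rest of the RHS (½ t²) has dimensions [T^2].
So X must have dimensions [L T^-2] — X = a (acceleration).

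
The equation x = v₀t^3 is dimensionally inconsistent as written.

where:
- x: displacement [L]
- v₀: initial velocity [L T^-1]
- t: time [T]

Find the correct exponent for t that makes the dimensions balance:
The exponent of t should be 1: x = v₀t

The LHS x has dimensions [L]; t has dimensions [T].
As written, the RHS v₀t^3 (exponent 3 on t) has dimensions [L T^2], which does not match.
With exponent 1, the RHS v₀t has dimensions [L], matching the LHS.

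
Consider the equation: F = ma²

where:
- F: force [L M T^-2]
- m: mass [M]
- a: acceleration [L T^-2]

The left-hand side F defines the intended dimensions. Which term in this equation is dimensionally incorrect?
The right-hand side term ma²

F has dimensions [L M T^-2], but ma² has dimensions [L^2 M T^-4], so the term ma² is dimensionally wrong for F.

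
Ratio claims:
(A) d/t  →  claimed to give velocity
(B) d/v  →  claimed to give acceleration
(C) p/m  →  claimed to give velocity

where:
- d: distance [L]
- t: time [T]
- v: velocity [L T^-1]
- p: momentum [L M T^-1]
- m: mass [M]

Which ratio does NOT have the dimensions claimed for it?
(B) d/v does not give acceleration

(A) d/t: [L T^-1] = velocity [L T^-1] ✓
(B) d/v: [T] ≠ acceleration [L T^-2] ✗
(C) p/m: [L T^-1] = velocity [L T^-1] ✓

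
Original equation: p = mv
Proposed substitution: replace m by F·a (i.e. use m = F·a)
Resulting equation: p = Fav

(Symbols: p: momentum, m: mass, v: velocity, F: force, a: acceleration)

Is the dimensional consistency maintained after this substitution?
No

[m] = [M] and [F·a] = [L^2 M T^-4]. These differ, so the substitution replaces a quantity by one of different dimensions and the result p = Fav has LHS [L M T^-1] vs RHS [L^3 M T^-5] — inconsistent.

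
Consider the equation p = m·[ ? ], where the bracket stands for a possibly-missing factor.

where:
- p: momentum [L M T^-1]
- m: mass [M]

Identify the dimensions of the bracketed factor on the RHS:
[L T^-1] — velocity (e.g. v)

p has dimensions [L M T^-1]; m has dimensions [M].
The bracketed factor must supply [L M T^-1] / [M] = [L T^-1].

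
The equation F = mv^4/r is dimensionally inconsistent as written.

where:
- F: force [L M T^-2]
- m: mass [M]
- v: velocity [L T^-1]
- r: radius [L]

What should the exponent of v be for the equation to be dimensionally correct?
The exponent of v should be 2: F = mv^2/r

The LHS F has dimensions [L M T^-2]; v has dimensions [L T^-1].
As written, the RHS mv^4/r (exponent 4 on v) has dimensions [L^3 M T^-4], which does not match.
With exponent 2, the RHS mv^2/r has dimensions [L M T^-2], matching the LHS.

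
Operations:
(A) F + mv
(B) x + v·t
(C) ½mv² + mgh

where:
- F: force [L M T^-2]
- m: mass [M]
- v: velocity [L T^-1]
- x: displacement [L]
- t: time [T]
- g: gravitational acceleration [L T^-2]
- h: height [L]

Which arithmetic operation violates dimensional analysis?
(A) F + mv

(A) F + mv: F [L M T^-2] and mv [L M T^-1] — different dimensions cannot be added/subtracted ✗
(B) x + v·t: x [L] and v·t [L] — same dimensions ✓
(C) ½mv² + mgh: ½mv² [L^2 M T^-2] and mgh [L^2 M T^-2] — same dimensions ✓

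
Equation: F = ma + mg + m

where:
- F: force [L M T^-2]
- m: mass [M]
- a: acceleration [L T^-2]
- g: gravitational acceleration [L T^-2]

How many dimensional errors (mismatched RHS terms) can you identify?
1

LHS F: [L M T^-2]
- ma: [L M T^-2] ✓
- mg: [L M T^-2] ✓
- m: [M] ✗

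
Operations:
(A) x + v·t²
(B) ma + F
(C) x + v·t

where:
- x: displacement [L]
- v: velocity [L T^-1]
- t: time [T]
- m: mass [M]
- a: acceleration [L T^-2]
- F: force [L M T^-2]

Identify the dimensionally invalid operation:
(A) x + v·t²

(A) x + v·t²: x [L] and v·t² [L T] — different dimensions cannot be added/subtracted ✗
(B) ma + F: ma [L M T^-2] and F [L M T^-2] — same dimensions ✓
(C) x + v·t: x [L] and v·t [L] — same dimensions ✓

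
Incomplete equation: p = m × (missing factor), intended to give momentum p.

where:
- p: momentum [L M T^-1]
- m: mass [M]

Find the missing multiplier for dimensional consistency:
v (velocity), dimensions [L T^-1]

p has dimensions [L M T^-1] and m has dimensions [M].
The missing factor must have dimensions [L M T^-1] / [M] = [L T^-1], i.e. velocity (v).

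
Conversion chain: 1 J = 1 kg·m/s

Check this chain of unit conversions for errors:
The chain is incorrect (it contains an error).

Incorrect: Joule is kg·m²/s², not kg·m/s (that is momentum)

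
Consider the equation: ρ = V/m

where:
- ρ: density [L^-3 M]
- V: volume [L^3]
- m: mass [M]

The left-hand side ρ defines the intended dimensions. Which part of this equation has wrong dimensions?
The right-hand side term V/m

ρ has dimensions [L^-3 M], but V/m has dimensions [L^3 M^-1], so the term V/m is dimensionally wrong for ρ.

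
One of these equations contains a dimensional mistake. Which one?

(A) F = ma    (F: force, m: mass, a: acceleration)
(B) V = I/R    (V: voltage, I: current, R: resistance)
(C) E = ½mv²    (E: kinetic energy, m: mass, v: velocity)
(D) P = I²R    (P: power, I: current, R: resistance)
(B) V = I/R

The equation (B) V = I/R is dimensionally incorrect.

LHS (V): [I^-1 L^2 M T^-3]
RHS (I/R): [I^3 L^-2 M^-1 T^3] ✗

The dimensions do not match. The other three equations balance.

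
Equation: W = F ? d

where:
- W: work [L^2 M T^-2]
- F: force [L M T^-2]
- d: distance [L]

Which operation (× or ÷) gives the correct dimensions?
multiplication (×): W = F × d

W [L^2 M T^-2]; F [L M T^-2]; d [L].
F × d → [L^2 M T^-2] ✓
F ÷ d → [M T^-2] ✗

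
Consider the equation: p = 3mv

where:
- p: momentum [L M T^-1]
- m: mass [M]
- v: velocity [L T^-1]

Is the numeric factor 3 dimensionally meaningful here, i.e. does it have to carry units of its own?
No

p has dimensions [L M T^-1] and mv already has dimensions [L M T^-1], so the equation balances without 3 contributing any dimensions. 3 is a pure (dimensionless) number; changing or removing it would not affect dimensional consistency.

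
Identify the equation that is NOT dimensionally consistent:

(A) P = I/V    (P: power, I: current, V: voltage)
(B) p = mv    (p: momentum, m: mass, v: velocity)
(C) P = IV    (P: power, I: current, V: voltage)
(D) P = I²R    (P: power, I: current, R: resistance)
(A) P = I/V

The equation (A) P = I/V is dimensionally incorrect.

LHS (P): [L^2 M T^-3]
RHS (I/V): [I^2 L^-2 M^-1 T^3] ✗

The dimensions do not match. The other three equations balance.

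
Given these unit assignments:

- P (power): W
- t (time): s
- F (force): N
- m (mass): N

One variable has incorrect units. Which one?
m

The variable m (mass) should have units kg, not N.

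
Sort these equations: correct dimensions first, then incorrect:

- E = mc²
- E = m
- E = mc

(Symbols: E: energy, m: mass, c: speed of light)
Dimensionally correct: E = mc²
Dimensionally incorrect: E = m, E = mc
Ordered (correct first, then incorrect): E = mc², E = m, E = mc

- E = mc²: LHS [L^2 M T^-2], RHS [L^2 M T^-2] → correct ✓
- E = m: LHS [L^2 M T^-2], RHS [M] → incorrect ✗
- E = mc: LHS [L^2 M T^-2], RHS [L M T^-1] → incorrect ✗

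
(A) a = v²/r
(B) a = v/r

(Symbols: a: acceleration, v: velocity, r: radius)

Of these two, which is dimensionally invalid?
(B)

(A) a = v²/r: LHS [L T^-2], RHS [L T^-2] ✓
(B) a = v/r: LHS [L T^-2], RHS [T^-1] ✗

Expression (B) a = v/r is dimensionally incorrect.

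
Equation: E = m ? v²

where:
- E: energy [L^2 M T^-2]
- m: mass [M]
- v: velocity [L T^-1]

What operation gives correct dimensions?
multiplication (×): E = m × v²

E [L^2 M T^-2]; m [M]; v² [L^2 T^-2].
m × v² → [L^2 M T^-2] ✓
m ÷ v² → [L^-2 M T^2] ✗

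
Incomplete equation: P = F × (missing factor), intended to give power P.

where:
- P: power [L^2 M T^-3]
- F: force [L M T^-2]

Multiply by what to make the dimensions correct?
v (velocity), dimensions [L T^-1]

P has dimensions [L^2 M T^-3] and F has dimensions [L M T^-2].
The missing factor must have dimensions [L^2 M T^-3] / [L M T^-2] = [L T^-1], i.e. velocity (v).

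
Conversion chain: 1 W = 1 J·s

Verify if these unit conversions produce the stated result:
The chain is incorrect (it contains an error).

Incorrect: Watt is J/s, not J·s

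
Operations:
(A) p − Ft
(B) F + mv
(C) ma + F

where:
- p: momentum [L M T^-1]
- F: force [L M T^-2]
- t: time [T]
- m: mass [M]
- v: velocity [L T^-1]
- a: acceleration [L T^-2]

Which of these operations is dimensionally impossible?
(B) F + mv

(A) p − Ft: p [L M T^-1] and Ft [L M T^-1] — same dimensions ✓
(B) F + mv: F [L M T^-2] and mv [L M T^-1] — different dimensions cannot be added/subtracted ✗
(C) ma + F: ma [L M T^-2] and F [L M T^-2] — same dimensions ✓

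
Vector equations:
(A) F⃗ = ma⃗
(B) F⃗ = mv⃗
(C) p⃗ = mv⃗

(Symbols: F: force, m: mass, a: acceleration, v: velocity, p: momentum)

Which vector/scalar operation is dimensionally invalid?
(B) F⃗ = mv⃗

(A) F⃗ = ma⃗: LHS [L M T^-2], RHS [L M T^-2] ✓ — Force and acceleration are vectors, mass is a scalar
(B) F⃗ = mv⃗: LHS [L M T^-2], RHS [L M T^-1] ✗ — mass times velocity is momentum, not force; should be ma⃗
(C) p⃗ = mv⃗: LHS [L M T^-1], RHS [L M T^-1] ✓ — mass (scalar) times velocity (vector)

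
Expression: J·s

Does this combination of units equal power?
No

The expression J·s has dimensions [L^2 M T^-1], but power has dimensions [L^2 M T^-3].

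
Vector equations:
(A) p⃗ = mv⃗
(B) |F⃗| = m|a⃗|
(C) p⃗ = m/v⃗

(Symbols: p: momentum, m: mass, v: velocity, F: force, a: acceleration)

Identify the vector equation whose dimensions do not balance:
(C) p⃗ = m/v⃗

(A) p⃗ = mv⃗: LHS [L M T^-1], RHS [L M T^-1] ✓ — mass (scalar) times velocity (vector)
(B) |F⃗| = m|a⃗|: LHS [L M T^-2], RHS [L M T^-2] ✓ — magnitudes of vectors are scalars
(C) p⃗ = m/v⃗: LHS [L M T^-1], RHS [L^-1 M T] ✗ — momentum is mass times velocity; should be mv⃗ (and division by a vector is undefined)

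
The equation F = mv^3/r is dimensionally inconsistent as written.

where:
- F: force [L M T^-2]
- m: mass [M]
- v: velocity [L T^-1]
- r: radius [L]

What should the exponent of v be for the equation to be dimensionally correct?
The exponent of v should be 2: F = mv^2/r

The LHS F has dimensions [L M T^-2]; v has dimensions [L T^-1].
As written, the RHS mv^3/r (exponent 3 on v) has dimensions [L^2 M T^-3], which does not match.
With exponent 2, the RHS mv^2/r has dimensions [L M T^-2], matching the LHS.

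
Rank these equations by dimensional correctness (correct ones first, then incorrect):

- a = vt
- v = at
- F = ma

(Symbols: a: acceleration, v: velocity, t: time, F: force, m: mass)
Dimensionally correct: v = at, F = ma
Dimensionally incorrect: a = vt
Ordered (correct first, then incorrect): v = at, F = ma, a = vt

- a = vt: LHS [L T^-2], RHS [L] → incorrect ✗
- v = at: LHS [L T^-1], RHS [L T^-1] → correct ✓
- F = ma: LHS [L M T^-2], RHS [L M T^-2] → correct ✓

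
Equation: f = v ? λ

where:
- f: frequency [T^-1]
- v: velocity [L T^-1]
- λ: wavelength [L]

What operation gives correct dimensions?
division (÷): f = v ÷ λ

f [T^-1]; v [L T^-1]; λ [L].
v × λ → [L^2 T^-1] ✗
v ÷ λ → [T^-1] ✓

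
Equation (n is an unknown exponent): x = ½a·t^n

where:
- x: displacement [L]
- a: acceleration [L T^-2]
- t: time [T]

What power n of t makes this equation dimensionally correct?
n = 2

x has dimensions [L]; t has dimensions [T].
The rest of the RHS has dimensions [L T^-2], so t^n must supply [T^2].
With n = 2: ½a·t^2 has dimensions [L], matching the LHS ✓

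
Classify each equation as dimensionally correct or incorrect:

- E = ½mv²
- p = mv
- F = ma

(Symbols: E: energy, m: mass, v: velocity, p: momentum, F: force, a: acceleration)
Dimensionally correct: E = ½mv², p = mv, F = ma
Dimensionally incorrect: none
Ordered (correct first, then incorrect): E = ½mv², p = mv, F = ma

- E = ½mv²: LHS [L^2 M T^-2], RHS [L^2 M T^-2] → correct ✓
- p = mv: LHS [L M T^-1], RHS [L M T^-1] → correct ✓
- F = ma: LHS [L M T^-2], RHS [L M T^-2] → correct ✓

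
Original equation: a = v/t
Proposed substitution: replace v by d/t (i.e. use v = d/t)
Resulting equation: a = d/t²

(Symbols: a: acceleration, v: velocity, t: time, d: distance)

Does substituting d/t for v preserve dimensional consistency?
Yes

[v] = [L T^-1] and [d/t] = [L T^-1]. These match, so the substitution replaces a quantity by one of the same dimensions and the result a = d/t² has LHS [L T^-2] vs RHS [L T^-2] — still consistent.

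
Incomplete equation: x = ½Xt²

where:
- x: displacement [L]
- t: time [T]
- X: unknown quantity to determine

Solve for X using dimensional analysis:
X = a (acceleration), dimensions [L T^-2]

x has dimensions [L]; the rest of the RHS (½ t²) has dimensions [T^2].
So X must have dimensions [L T^-2] — X = a (acceleration).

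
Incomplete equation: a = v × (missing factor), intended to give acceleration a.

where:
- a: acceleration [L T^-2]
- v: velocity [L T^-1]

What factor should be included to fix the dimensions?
1/t (inverse time), dimensions [T^-1]

a has dimensions [L T^-2] and v has dimensions [L T^-1].
The missing factor must have dimensions [L T^-2] / [L T^-1] = [T^-1], i.e. inverse time (1/t).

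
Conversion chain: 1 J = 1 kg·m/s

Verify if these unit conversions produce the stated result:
The chain is incorrect (it contains an error).

Incorrect: Joule is kg·m²/s², not kg·m/s (that is momentum)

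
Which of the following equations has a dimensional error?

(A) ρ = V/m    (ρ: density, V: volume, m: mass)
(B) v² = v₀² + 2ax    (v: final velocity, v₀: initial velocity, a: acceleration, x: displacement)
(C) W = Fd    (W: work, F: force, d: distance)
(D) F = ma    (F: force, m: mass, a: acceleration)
(A) ρ = V/m

The equation (A) ρ = V/m is dimensionally incorrect.

LHS (ρ): [L^-3 M]
RHS (V/m): [L^3 M^-1] ✗

The dimensions do not match. The other three equations balance.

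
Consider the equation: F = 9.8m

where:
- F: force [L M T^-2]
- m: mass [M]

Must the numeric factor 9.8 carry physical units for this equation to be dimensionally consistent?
Yes

F has dimensions [L M T^-2], while m alone has dimensions [M]. For the equation to balance, the factor 9.8 must carry dimensions [L T^-2] — it is a dimensional constant (a numerical value of a physical quantity with its units suppressed), not a pure number.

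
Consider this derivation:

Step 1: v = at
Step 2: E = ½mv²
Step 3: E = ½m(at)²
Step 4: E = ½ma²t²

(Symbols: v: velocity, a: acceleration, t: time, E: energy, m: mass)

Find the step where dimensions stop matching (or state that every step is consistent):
No step introduces an error — all steps are dimensionally consistent.

Step 1: v = at → LHS [L T^-1], RHS [L T^-1] ✓
Step 2: E = ½mv² → LHS [L^2 M T^-2], RHS [L^2 M T^-2] ✓
Step 3: E = ½m(at)² → LHS [L^2 M T^-2], RHS [L^2 M T^-2] ✓
Step 4: E = ½ma²t² → LHS [L^2 M T^-2], RHS [L^2 M T^-2] ✓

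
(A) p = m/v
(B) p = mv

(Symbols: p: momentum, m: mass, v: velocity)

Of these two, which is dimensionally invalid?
(A)

(A) p = m/v: LHS [L M T^-1], RHS [L^-1 M T] ✗
(B) p = mv: LHS [L M T^-1], RHS [L M T^-1] ✓

Expression (A) p = m/v is dimensionally incorrect.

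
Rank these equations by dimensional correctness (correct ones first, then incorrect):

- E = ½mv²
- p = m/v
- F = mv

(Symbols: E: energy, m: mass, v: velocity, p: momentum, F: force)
Dimensionally correct: E = ½mv²
Dimensionally incorrect: p = m/v, F = mv
Ordered (correct first, then incorrect): E = ½mv², p = m/v, F = mv

- E = ½mv²: LHS [L^2 M T^-2], RHS [L^2 M T^-2] → correct ✓
- p = m/v: LHS [L M T^-1], RHS [L^-1 M T] → incorrect ✗
- F = mv: LHS [L M T^-2], RHS [L M T^-1] → incorrect ✗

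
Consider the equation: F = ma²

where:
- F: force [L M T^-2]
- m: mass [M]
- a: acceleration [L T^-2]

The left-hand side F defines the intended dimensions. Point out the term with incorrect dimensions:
The right-hand side term ma²

F has dimensions [L M T^-2], but ma² has dimensions [L^2 M T^-4], so the term ma² is dimensionally wrong for F.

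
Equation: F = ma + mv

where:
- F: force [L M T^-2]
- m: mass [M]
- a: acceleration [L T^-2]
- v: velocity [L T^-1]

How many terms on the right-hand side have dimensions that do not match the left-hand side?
1

LHS F: [L M T^-2]
- ma: [L M T^-2] ✓
- mv: [L M T^-1] ✗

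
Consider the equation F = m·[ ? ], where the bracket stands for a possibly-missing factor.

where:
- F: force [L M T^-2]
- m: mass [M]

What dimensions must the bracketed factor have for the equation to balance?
[L T^-2] — acceleration (e.g. a)

F has dimensions [L M T^-2]; m has dimensions [M].
The bracketed factor must supply [L M T^-2] / [M] = [L T^-2].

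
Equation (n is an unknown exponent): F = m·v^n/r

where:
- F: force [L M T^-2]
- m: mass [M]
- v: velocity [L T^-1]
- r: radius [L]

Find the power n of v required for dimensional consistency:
n = 2

F has dimensions [L M T^-2]; v has dimensions [L T^-1].
The rest of the RHS has dimensions [L^-1 M], so v^n must supply [L^2 T^-2].
With n = 2: m·v^2/r has dimensions [L M T^-2], matching the LHS ✓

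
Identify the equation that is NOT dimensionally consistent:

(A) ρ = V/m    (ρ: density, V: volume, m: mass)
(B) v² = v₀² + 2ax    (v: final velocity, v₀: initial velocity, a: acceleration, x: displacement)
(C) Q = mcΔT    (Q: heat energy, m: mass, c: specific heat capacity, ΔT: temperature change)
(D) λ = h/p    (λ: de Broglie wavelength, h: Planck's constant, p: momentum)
(A) ρ = V/m

The equation (A) ρ = V/m is dimensionally incorrect.

LHS (ρ): [L^-3 M]
RHS (V/m): [L^3 M^-1] ✗

The dimensions do not match. The other three equations balance.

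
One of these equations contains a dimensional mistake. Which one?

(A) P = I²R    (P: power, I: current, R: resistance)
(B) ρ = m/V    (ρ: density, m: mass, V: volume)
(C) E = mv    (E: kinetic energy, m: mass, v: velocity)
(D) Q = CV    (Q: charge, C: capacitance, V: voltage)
(C) E = mv

The equation (C) E = mv is dimensionally incorrect.

LHS (E): [L^2 M T^-2]
RHS (mv): [L M T^-1] ✗

The dimensions do not match. The other three equations balance.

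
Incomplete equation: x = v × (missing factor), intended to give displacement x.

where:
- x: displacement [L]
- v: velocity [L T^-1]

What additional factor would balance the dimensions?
t (time), dimensions [T]

x has dimensions [L] and v has dimensions [L T^-1].
The missing factor must have dimensions [L] / [L T^-1] = [T], i.e. time (t).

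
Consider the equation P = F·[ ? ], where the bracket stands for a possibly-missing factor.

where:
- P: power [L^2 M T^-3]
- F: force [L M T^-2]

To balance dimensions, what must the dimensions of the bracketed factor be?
[L T^-1] — velocity (e.g. v)

P has dimensions [L^2 M T^-3]; F has dimensions [L M T^-2].
The bracketed factor must supply [L^2 M T^-3] / [L M T^-2] = [L T^-1].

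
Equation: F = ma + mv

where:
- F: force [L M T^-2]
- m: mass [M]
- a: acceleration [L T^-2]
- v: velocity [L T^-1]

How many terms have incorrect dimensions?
1

LHS F: [L M T^-2]
- ma: [L M T^-2] ✓
- mv: [L M T^-1] ✗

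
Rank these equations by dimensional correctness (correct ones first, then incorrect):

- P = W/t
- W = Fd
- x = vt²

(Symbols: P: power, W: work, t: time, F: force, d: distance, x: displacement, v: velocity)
Dimensionally correct: P = W/t, W = Fd
Dimensionally incorrect: x = vt²
Ordered (correct first, then incorrect): P = W/t, W = Fd, x = vt²

- P = W/t: LHS [L^2 M T^-3], RHS [L^2 M T^-3] → correct ✓
- W = Fd: LHS [L^2 M T^-2], RHS [L^2 M T^-2] → correct ✓
- x = vt²: LHS [L], RHS [L T] → incorrect ✗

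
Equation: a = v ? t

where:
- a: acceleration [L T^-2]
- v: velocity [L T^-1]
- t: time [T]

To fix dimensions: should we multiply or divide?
division (÷): a = v ÷ t

a [L T^-2]; v [L T^-1]; t [T].
v × t → [L] ✗
v ÷ t → [L T^-2] ✓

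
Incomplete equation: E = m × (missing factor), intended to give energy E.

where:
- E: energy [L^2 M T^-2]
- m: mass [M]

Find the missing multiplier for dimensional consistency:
v² (velocity squared), dimensions [L^2 T^-2]

E has dimensions [L^2 M T^-2] and m has dimensions [M].
The missing factor must have dimensions [L^2 M T^-2] / [M] = [L^2 T^-2], i.e. velocity squared (v²).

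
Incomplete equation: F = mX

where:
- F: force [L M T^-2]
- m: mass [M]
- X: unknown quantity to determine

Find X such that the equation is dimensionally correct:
X = a (acceleration), dimensions [L T^-2]

F has dimensions [L M T^-2]; the rest of the RHS (m) has dimensions [M].
So X must have dimensions [L T^-2] — X = a (acceleration).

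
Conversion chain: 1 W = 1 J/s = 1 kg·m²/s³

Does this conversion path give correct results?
The chain is correct (no errors).

Correct: Watt is Joule per second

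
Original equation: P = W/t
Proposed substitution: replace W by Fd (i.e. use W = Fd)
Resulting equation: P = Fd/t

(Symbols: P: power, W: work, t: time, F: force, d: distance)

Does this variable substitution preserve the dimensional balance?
Yes

[W] = [L^2 M T^-2] and [Fd] = [L^2 M T^-2]. These match, so the substitution replaces a quantity by one of the same dimensions and the result P = Fd/t has LHS [L^2 M T^-3] vs RHS [L^2 M T^-3] — still consistent.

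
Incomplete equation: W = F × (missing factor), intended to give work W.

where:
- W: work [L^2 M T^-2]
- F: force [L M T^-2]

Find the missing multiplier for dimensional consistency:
d (distance), dimensions [L]

W has dimensions [L^2 M T^-2] and F has dimensions [L M T^-2].
The missing factor must have dimensions [L^2 M T^-2] / [L M T^-2] = [L], i.e. distance (d).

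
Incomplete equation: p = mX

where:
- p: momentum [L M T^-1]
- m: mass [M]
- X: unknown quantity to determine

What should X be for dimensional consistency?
X = v (velocity), dimensions [L T^-1]

p has dimensions [L M T^-1]; the rest of the RHS (m) has dimensions [M].
So X must have dimensions [L T^-1] — X = v (velocity).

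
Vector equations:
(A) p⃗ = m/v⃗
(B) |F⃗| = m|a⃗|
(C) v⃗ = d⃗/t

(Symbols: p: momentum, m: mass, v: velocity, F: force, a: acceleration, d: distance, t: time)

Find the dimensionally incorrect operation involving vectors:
(A) p⃗ = m/v⃗

(A) p⃗ = m/v⃗: LHS [L M T^-1], RHS [L^-1 M T] ✗ — momentum is mass times velocity; should be mv⃗ (and division by a vector is undefined)
(B) |F⃗| = m|a⃗|: LHS [L M T^-2], RHS [L M T^-2] ✓ — magnitudes of vectors are scalars
(C) v⃗ = d⃗/t: LHS [L T^-1], RHS [L T^-1] ✓ — displacement (vector) divided by time (scalar)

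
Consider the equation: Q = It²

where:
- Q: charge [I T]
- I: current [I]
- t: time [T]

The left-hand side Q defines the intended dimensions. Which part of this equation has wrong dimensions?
The right-hand side term It²

Q has dimensions [I T], but It² has dimensions [I T^2], so the term It² is dimensionally wrong for Q.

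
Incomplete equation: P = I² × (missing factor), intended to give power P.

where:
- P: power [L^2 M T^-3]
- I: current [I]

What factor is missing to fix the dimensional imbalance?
R (resistance), dimensions [I^-2 L^2 M T^-3]

P has dimensions [L^2 M T^-3] and I² has dimensions [I^2].
The missing factor must have dimensions [L^2 M T^-3] / [I^2] = [I^-2 L^2 M T^-3], i.e. resistance (R).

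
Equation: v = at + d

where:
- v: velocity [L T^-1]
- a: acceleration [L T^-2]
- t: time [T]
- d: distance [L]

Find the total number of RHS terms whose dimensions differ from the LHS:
1

LHS v: [L T^-1]
- at: [L T^-1] ✓
- d: [L] ✗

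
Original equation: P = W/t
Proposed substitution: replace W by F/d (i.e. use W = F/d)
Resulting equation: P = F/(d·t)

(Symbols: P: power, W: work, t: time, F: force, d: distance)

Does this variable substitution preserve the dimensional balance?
No

[W] = [L^2 M T^-2] and [F/d] = [M T^-2]. These differ, so the substitution replaces a quantity by one of different dimensions and the result P = F/(d·t) has LHS [L^2 M T^-3] vs RHS [M T^-3] — inconsistent.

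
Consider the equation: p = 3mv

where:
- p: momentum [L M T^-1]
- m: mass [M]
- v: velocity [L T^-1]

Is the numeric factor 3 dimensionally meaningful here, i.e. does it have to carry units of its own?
No

p has dimensions [L M T^-1] and mv already has dimensions [L M T^-1], so the equation balances without 3 contributing any dimensions. 3 is a pure (dimensionless) number; changing or removing it would not affect dimensional consistency.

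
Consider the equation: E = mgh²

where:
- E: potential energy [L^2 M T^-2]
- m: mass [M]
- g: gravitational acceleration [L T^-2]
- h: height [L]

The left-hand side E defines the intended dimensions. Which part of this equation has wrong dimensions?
The right-hand side term mgh²

E has dimensions [L^2 M T^-2], but mgh² has dimensions [L^3 M T^-2], so the term mgh² is dimensionally wrong for E.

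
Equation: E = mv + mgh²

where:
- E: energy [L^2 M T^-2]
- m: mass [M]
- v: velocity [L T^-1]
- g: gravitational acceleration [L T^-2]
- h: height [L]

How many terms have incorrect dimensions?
2

LHS E: [L^2 M T^-2]
- mv: [L M T^-1] ✗
- mgh²: [L^3 M T^-2] ✗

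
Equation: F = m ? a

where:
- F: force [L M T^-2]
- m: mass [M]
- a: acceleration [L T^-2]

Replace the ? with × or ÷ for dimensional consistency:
multiplication (×): F = m × a

F [L M T^-2]; m [M]; a [L T^-2].
m × a → [L M T^-2] ✓
m ÷ a → [L^-1 M T^2] ✗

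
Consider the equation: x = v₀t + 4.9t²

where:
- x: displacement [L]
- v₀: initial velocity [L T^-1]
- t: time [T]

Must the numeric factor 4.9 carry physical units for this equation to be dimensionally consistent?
Yes

x has dimensions [L], while t² alone has dimensions [T^2]. For the equation to balance, the factor 4.9 must carry dimensions [L T^-2] — it is a dimensional constant (a numerical value of a physical quantity with its units suppressed), not a pure number.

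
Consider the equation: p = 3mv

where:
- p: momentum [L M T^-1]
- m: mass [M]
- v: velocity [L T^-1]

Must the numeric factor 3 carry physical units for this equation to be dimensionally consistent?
No

p has dimensions [L M T^-1] and mv already has dimensions [L M T^-1], so the equation balances without 3 contributing any dimensions. 3 is a pure (dimensionless) number; changing or removing it would not affect dimensional consistency.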